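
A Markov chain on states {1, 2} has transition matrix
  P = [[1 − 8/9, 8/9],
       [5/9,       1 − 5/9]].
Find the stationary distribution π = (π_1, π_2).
π_1 = 5/13, π_2 = 8/13

Solve πP = π with π_1 + π_2 = 1. From πP = π: π_1 · (1 − 8/9) + π_2 · 5/9 = π_1 ⇒ π_2 · 5/9 = π_1 · 8/9 ⇒ π_2/π_1 = (8/9)/(5/9) = 8/5. Together with π_1 + π_2 = 1:
  π_1 = (5/9)/(8/9 + 5/9) = (5/9)/(13/9) = 5/13,
  π_2 = (8/9)/(8/9 + 5/9) = (8/9)/(13/9) = 8/13.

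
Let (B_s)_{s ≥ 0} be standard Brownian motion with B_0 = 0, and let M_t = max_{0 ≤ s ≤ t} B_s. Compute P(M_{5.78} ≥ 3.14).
P(M_{5.78} ≥ 3.14) = 2·P(B_{5.78} ≥ 3.14) = 2(1 − Φ(3.14/√5.78)) ≈ 0.1915

By the reflection principle for Brownian motion, P(M_t ≥ a) = 2 · P(B_t ≥ a) for a ≥ 0. Since B_t ~ N(0, t), P(B_t ≥ 3.14) = 1 − Φ(3.14/√t) = 1 − Φ(3.14/√5.78) = 1 − Φ(1.3061). So
  P(M_{5.78} ≥ 3.14) = 2(1 − Φ(1.3061)) ≈ 0.1915.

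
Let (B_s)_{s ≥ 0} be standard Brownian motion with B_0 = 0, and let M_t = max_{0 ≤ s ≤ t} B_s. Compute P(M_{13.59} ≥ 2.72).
P(M_{13.59} ≥ 2.72) = 2·P(B_{13.59} ≥ 2.72) = 2(1 − Φ(2.72/√13.59)) ≈ 0.4606

By the reflection principle for Brownian motion, P(M_t ≥ a) = 2 · P(B_t ≥ a) for a ≥ 0. Since B_t ~ N(0, t), P(B_t ≥ 2.72) = 1 − Φ(2.72/√t) = 1 − Φ(2.72/√13.59) = 1 − Φ(0.7378). So
  P(M_{13.59} ≥ 2.72) = 2(1 − Φ(0.7378)) ≈ 0.4606.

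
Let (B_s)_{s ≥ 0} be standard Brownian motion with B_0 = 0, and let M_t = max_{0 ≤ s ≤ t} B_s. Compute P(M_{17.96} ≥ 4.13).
P(M_{17.96} ≥ 4.13) = 2·P(B_{17.96} ≥ 4.13) = 2(1 − Φ(4.13/√17.96)) ≈ 0.3298

By the reflection principle for Brownian motion, P(M_t ≥ a) = 2 · P(B_t ≥ a) for a ≥ 0. Since B_t ~ N(0, t), P(B_t ≥ 4.13) = 1 − Φ(4.13/√t) = 1 − Φ(4.13/√17.96) = 1 − Φ(0.9745). So
  P(M_{17.96} ≥ 4.13) = 2(1 − Φ(0.9745)) ≈ 0.3298.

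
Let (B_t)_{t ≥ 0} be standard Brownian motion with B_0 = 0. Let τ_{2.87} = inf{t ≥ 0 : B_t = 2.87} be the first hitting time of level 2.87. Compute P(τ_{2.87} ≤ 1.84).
P(τ_{2.87} ≤ 1.84) = 2(1 − Φ(2.87/√1.84)) = 2(1 − Φ(2.1158)) ≈ 0.0344

By the reflection principle for standard BM, P(τ_b ≤ t) = 2 · P(B_t ≥ b). Since B_t ~ N(0, t), P(B_t ≥ 2.87) = 1 − Φ(2.87/√t) = 1 − Φ(2.87/√1.84) = 1 − Φ(2.1158) ≈ 0.01718. Doubling: P(τ_{2.87} ≤ 1.84) ≈ 2 · 0.01718 = 0.03436 ≈ 0.0344.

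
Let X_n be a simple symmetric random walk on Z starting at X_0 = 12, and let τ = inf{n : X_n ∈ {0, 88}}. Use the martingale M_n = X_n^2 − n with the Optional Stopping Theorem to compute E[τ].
E[τ] = 912

M_n = X_n^2 − n is a martingale (since E[X_{n+1}^2 | F_n] = X_n^2 + 1). By OST (τ has finite mean in a bounded region), E[M_τ] = E[M_0] = X_0^2 − 0 = 12^2 = 144. Also E[M_τ] = E[X_τ^2] − E[τ]. The walk exits at 0 or 88, with P(hit 88 first) = 12/88, so E[X_τ^2] = 88^2 · 12/88 + 0 = 1056. Thus E[τ] = E[X_τ^2] − E[M_τ] = 1056 − 144 = 912 = 12(88 − 12) = 912.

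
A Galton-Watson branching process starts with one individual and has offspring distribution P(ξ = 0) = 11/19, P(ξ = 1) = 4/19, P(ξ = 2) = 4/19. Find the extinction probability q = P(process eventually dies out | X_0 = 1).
q = 1

Mean offspring μ = 0·11/19 + 1·4/19 + 2·4/19 = 12/19 ≤ 1. For μ ≤ 1 with offspring not concentrated at 1, the Galton-Watson process goes extinct almost surely, so q = 1.
(Algebraic check: The pgf is f(s) = 11/19 + 4/19·s + 4/19·s². The extinction probability q is the smallest fixed point of f in [0, 1]. Setting s = f(s):
  4/19·s² + (4/19 − 1)·s + 11/19 = 0
  4/19·s² − (11/19 + 4/19)·s + 11/19 = 0
which factors as (s − 1)·(4/19·s − 11/19) = 0, giving roots s = 1 and s = (11/19)/(4/19) = 11/4. Since 11/4 ≥ 1, the smallest root in [0, 1] is s = 1.)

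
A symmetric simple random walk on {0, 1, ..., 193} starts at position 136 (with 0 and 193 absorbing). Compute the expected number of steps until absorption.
E[τ | X_0 = 136] = 7752

Let v_k = E[τ | X_0 = k]. Boundary: v_0 = v_193 = 0. Recurrence: v_k = 1 + (v_{k-1} + v_{k+1})/2 for 1 ≤ k ≤ 192. The particular solution to v_k − (v_{k-1} + v_{k+1})/2 = 1 is v_k = −k^2. Adding homogeneous solution A + B k and matching boundaries gives v_k = k (193 − k). Substituting k = 136: v_136 = 136 · 57 = 7752.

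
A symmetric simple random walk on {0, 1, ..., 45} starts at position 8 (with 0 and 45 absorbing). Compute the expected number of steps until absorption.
E[τ | X_0 = 8] = 296

Let v_k = E[τ | X_0 = k]. Boundary: v_0 = v_45 = 0. Recurrence: v_k = 1 + (v_{k-1} + v_{k+1})/2 for 1 ≤ k ≤ 44. The particular solution to v_k − (v_{k-1} + v_{k+1})/2 = 1 is v_k = −k^2. Adding homogeneous solution A + B k and matching boundaries gives v_k = k (45 − k). Substituting k = 8: v_8 = 8 · 37 = 296.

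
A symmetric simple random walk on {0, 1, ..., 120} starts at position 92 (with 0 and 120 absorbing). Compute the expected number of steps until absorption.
E[τ | X_0 = 92] = 2576

Let v_k = E[τ | X_0 = k]. Boundary: v_0 = v_120 = 0. Recurrence: v_k = 1 + (v_{k-1} + v_{k+1})/2 for 1 ≤ k ≤ 119. The particular solution to v_k − (v_{k-1} + v_{k+1})/2 = 1 is v_k = −k^2. Adding homogeneous solution A + B k and matching boundaries gives v_k = k (120 − k). Substituting k = 92: v_92 = 92 · 28 = 2576.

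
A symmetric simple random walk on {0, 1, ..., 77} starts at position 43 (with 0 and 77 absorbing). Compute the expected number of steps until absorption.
E[τ | X_0 = 43] = 1462

Let v_k = E[τ | X_0 = k]. Boundary: v_0 = v_77 = 0. Recurrence: v_k = 1 + (v_{k-1} + v_{k+1})/2 for 1 ≤ k ≤ 76. The particular solution to v_k − (v_{k-1} + v_{k+1})/2 = 1 is v_k = −k^2. Adding homogeneous solution A + B k and matching boundaries gives v_k = k (77 − k). Substituting k = 43: v_43 = 43 · 34 = 1462.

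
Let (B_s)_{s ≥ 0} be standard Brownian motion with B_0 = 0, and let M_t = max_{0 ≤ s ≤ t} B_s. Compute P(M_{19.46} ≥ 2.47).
P(M_{19.46} ≥ 2.47) = 2·P(B_{19.46} ≥ 2.47) = 2(1 − Φ(2.47/√19.46)) ≈ 0.5755

By the reflection principle for Brownian motion, P(M_t ≥ a) = 2 · P(B_t ≥ a) for a ≥ 0. Since B_t ~ N(0, t), P(B_t ≥ 2.47) = 1 − Φ(2.47/√t) = 1 − Φ(2.47/√19.46) = 1 − Φ(0.5599). So
  P(M_{19.46} ≥ 2.47) = 2(1 − Φ(0.5599)) ≈ 0.5755.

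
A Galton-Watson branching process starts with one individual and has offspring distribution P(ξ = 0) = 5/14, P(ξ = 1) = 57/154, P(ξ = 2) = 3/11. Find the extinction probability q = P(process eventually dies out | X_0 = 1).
q = 1

Mean offspring μ = 0·5/14 + 1·57/154 + 2·3/11 = 141/154 ≤ 1. For μ ≤ 1 with offspring not concentrated at 1, the Galton-Watson process goes extinct almost surely, so q = 1.
(Algebraic check: The pgf is f(s) = 5/14 + 57/154·s + 3/11·s². The extinction probability q is the smallest fixed point of f in [0, 1]. Setting s = f(s):
  3/11·s² + (57/154 − 1)·s + 5/14 = 0
  3/11·s² − (5/14 + 3/11)·s + 5/14 = 0
which factors as (s − 1)·(3/11·s − 5/14) = 0, giving roots s = 1 and s = (5/14)/(3/11) = 55/42. Since 55/42 ≥ 1, the smallest root in [0, 1] is s = 1.)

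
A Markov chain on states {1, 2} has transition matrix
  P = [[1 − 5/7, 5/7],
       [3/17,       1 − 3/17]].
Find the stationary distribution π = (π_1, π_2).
π_1 = 21/106, π_2 = 85/106

Solve πP = π with π_1 + π_2 = 1. From πP = π: π_1 · (1 − 5/7) + π_2 · 3/17 = π_1 ⇒ π_2 · 3/17 = π_1 · 5/7 ⇒ π_2/π_1 = (5/7)/(3/17) = 85/21. Together with π_1 + π_2 = 1:
  π_1 = (3/17)/(5/7 + 3/17) = (3/17)/(106/119) = 21/106,
  π_2 = (5/7)/(5/7 + 3/17) = (5/7)/(106/119) = 85/106.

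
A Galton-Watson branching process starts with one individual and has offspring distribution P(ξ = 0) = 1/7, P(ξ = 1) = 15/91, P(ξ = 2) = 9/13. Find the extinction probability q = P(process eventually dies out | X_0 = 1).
q = 13/63

The pgf is f(s) = 1/7 + 15/91·s + 9/13·s². The extinction probability q is the smallest fixed point of f in [0, 1]. Setting s = f(s):
  9/13·s² + (15/91 − 1)·s + 1/7 = 0
  9/13·s² − (1/7 + 9/13)·s + 1/7 = 0
which factors as (s − 1)·(9/13·s − 1/7) = 0, giving roots s = 1 and s = (1/7)/(9/13) = 13/63.
Mean offspring μ = 15/91 + 2·9/13 = 141/91 > 1 (supercritical), so q < 1. The extinction probability is the smaller root: q = (1/7)/(9/13) = 13/63.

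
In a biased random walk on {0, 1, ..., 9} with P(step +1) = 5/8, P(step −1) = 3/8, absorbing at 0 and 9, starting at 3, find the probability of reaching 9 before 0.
P(hit 9 before 0) = (1 − (3/5)^3) / (1 − (3/5)^9) = 15625/19729

Let u_k denote P(reach 9 before 0 | start at k). Boundary: u_0 = 0, u_9 = 1. Recurrence: u_k = 5/8·u_{k+1} + 3/8·u_{k-1} for 1 ≤ k ≤ 8. Try u_k = A + B·r^k with r = q/p = (3/8)/(5/8) = 3/5. Substitution satisfies the recurrence; boundary conditions give:
  u_k = (1 − r^k) / (1 − r^N) = (1 − (3/5)^3) / (1 − (3/5)^9) = 15625/19729.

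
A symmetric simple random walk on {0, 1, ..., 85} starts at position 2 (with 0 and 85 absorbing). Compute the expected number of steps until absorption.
E[τ | X_0 = 2] = 166

Let v_k = E[τ | X_0 = k]. Boundary: v_0 = v_85 = 0. Recurrence: v_k = 1 + (v_{k-1} + v_{k+1})/2 for 1 ≤ k ≤ 84. The particular solution to v_k − (v_{k-1} + v_{k+1})/2 = 1 is v_k = −k^2. Adding homogeneous solution A + B k and matching boundaries gives v_k = k (85 − k). Substituting k = 2: v_2 = 2 · 83 = 166.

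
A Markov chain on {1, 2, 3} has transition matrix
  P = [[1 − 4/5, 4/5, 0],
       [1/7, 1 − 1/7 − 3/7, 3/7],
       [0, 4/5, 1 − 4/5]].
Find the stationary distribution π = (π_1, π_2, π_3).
π = (5/48, 7/12, 5/16)

This is a birth-death chain on three states, which satisfies detailed balance: π_1 · P_{12} = π_2 · P_{21} and π_2 · P_{23} = π_3 · P_{32}.
From π_1 · 4/5 = π_2 · 1/7: π_2/π_1 = (4/5)/(1/7) = 28/5.
From π_2 · 3/7 = π_3 · 4/5: π_3/π_2 = (3/7)/(4/5) = 15/28.
Take π_1 proportional to 1; then unnormalized π = (1, 28/5, 3). Normalize by dividing by the sum 48/5:
  π = (5/48, 7/12, 5/16).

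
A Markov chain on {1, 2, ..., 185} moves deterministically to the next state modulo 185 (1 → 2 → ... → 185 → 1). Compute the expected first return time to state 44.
E[T_44 | X_0 = 44] = 185

The chain cycles deterministically, so starting at state 44 it returns in exactly 185 steps. Equivalently, the stationary distribution is uniform π_j = 1/185 for every state j, so by Kac's formula E[T_44] = 1/π_44 = 185.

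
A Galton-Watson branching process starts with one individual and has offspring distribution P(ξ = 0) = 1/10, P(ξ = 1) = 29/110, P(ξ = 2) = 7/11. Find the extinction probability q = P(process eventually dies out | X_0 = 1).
q = 11/70

The pgf is f(s) = 1/10 + 29/110·s + 7/11·s². The extinction probability q is the smallest fixed point of f in [0, 1]. Setting s = f(s):
  7/11·s² + (29/110 − 1)·s + 1/10 = 0
  7/11·s² − (1/10 + 7/11)·s + 1/10 = 0
which factors as (s − 1)·(7/11·s − 1/10) = 0, giving roots s = 1 and s = (1/10)/(7/11) = 11/70.
Mean offspring μ = 29/110 + 2·7/11 = 169/110 > 1 (supercritical), so q < 1. The extinction probability is the smaller root: q = (1/10)/(7/11) = 11/70.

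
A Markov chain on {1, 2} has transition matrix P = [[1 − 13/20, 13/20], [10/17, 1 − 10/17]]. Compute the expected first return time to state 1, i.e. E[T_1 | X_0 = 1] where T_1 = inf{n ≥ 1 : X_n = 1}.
E[T_1 | X_0 = 1] = 1/π_1 = 421/200

For an irreducible recurrent Markov chain with stationary distribution π, E[T_i | X_0 = i] = 1/π_i (Kac's formula). Here π_1 = (10/17)/(13/20 + 10/17) = (10/17)/(421/340) = 200/421, so E[T_1 | X_0 = 1] = 1/π_1 = (13/20 + 10/17)/(10/17) = (421/340)/(10/17) = 421/200.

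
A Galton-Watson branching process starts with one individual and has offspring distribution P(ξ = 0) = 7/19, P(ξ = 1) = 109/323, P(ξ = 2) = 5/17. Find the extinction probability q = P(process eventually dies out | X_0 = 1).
q = 1

Mean offspring μ = 0·7/19 + 1·109/323 + 2·5/17 = 299/323 ≤ 1. For μ ≤ 1 with offspring not concentrated at 1, the Galton-Watson process goes extinct almost surely, so q = 1.
(Algebraic check: The pgf is f(s) = 7/19 + 109/323·s + 5/17·s². The extinction probability q is the smallest fixed point of f in [0, 1]. Setting s = f(s):
  5/17·s² + (109/323 − 1)·s + 7/19 = 0
  5/17·s² − (7/19 + 5/17)·s + 7/19 = 0
which factors as (s − 1)·(5/17·s − 7/19) = 0, giving roots s = 1 and s = (7/19)/(5/17) = 119/95. Since 119/95 ≥ 1, the smallest root in [0, 1] is s = 1.)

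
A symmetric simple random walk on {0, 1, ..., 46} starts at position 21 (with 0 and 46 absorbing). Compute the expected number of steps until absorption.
E[τ | X_0 = 21] = 525

Let v_k = E[τ | X_0 = k]. Boundary: v_0 = v_46 = 0. Recurrence: v_k = 1 + (v_{k-1} + v_{k+1})/2 for 1 ≤ k ≤ 45. The particular solution to v_k − (v_{k-1} + v_{k+1})/2 = 1 is v_k = −k^2. Adding homogeneous solution A + B k and matching boundaries gives v_k = k (46 − k). Substituting k = 21: v_21 = 21 · 25 = 525.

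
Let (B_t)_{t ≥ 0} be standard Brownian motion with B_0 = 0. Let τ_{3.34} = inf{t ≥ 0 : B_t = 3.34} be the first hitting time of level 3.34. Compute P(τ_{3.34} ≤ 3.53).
P(τ_{3.34} ≤ 3.53) = 2(1 − Φ(3.34/√3.53)) = 2(1 − Φ(1.7777)) ≈ 0.0755

By the reflection principle for standard BM, P(τ_b ≤ t) = 2 · P(B_t ≥ b). Since B_t ~ N(0, t), P(B_t ≥ 3.34) = 1 − Φ(3.34/√t) = 1 − Φ(3.34/√3.53) = 1 − Φ(1.7777) ≈ 0.03773. Doubling: P(τ_{3.34} ≤ 3.53) ≈ 2 · 0.03773 = 0.07546 ≈ 0.0755.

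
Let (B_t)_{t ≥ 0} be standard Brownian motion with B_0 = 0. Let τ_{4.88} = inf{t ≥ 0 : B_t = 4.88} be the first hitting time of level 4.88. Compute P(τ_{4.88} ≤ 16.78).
P(τ_{4.88} ≤ 16.78) = 2(1 − Φ(4.88/√16.78)) = 2(1 − Φ(1.1913)) ≈ 0.2335

By the reflection principle for standard BM, P(τ_b ≤ t) = 2 · P(B_t ≥ b). Since B_t ~ N(0, t), P(B_t ≥ 4.88) = 1 − Φ(4.88/√t) = 1 − Φ(4.88/√16.78) = 1 − Φ(1.1913) ≈ 0.11677. Doubling: P(τ_{4.88} ≤ 16.78) ≈ 2 · 0.11677 = 0.23354 ≈ 0.2335.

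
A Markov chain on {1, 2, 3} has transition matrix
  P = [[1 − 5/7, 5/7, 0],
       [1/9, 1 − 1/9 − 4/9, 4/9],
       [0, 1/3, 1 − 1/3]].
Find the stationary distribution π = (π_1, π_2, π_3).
π = (1/16, 45/112, 15/28)

This is a birth-death chain on three states, which satisfies detailed balance: π_1 · P_{12} = π_2 · P_{21} and π_2 · P_{23} = π_3 · P_{32}.
From π_1 · 5/7 = π_2 · 1/9: π_2/π_1 = (5/7)/(1/9) = 45/7.
From π_2 · 4/9 = π_3 · 1/3: π_3/π_2 = (4/9)/(1/3) = 4/3.
Take π_1 proportional to 1; then unnormalized π = (1, 45/7, 60/7). Normalize by dividing by the sum 16:
  π = (1/16, 45/112, 15/28).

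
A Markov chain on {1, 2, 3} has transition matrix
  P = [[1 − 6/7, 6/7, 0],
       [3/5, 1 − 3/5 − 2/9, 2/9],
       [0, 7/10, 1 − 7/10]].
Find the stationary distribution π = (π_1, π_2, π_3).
π = (441/1271, 630/1271, 200/1271)

This is a birth-death chain on three states, which satisfies detailed balance: π_1 · P_{12} = π_2 · P_{21} and π_2 · P_{23} = π_3 · P_{32}.
From π_1 · 6/7 = π_2 · 3/5: π_2/π_1 = (6/7)/(3/5) = 10/7.
From π_2 · 2/9 = π_3 · 7/10: π_3/π_2 = (2/9)/(7/10) = 20/63.
Take π_1 proportional to 1; then unnormalized π = (1, 10/7, 200/441). Normalize by dividing by the sum 1271/441:
  π = (441/1271, 630/1271, 200/1271).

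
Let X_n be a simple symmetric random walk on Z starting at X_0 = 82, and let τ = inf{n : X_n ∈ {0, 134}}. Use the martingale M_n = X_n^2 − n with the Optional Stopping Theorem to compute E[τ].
E[τ] = 4264

M_n = X_n^2 − n is a martingale (since E[X_{n+1}^2 | F_n] = X_n^2 + 1). By OST (τ has finite mean in a bounded region), E[M_τ] = E[M_0] = X_0^2 − 0 = 82^2 = 6724. Also E[M_τ] = E[X_τ^2] − E[τ]. The walk exits at 0 or 134, with P(hit 134 first) = 82/134, so E[X_τ^2] = 134^2 · 82/134 + 0 = 10988. Thus E[τ] = E[X_τ^2] − E[M_τ] = 10988 − 6724 = 4264 = 82(134 − 82) = 4264.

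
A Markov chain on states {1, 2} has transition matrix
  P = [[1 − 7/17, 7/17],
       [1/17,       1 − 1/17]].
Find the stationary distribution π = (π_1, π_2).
π_1 = 1/8, π_2 = 7/8

Solve πP = π with π_1 + π_2 = 1. From πP = π: π_1 · (1 − 7/17) + π_2 · 1/17 = π_1 ⇒ π_2 · 1/17 = π_1 · 7/17 ⇒ π_2/π_1 = (7/17)/(1/17) = 7. Together with π_1 + π_2 = 1:
  π_1 = (1/17)/(7/17 + 1/17) = (1/17)/(8/17) = 1/8,
  π_2 = (7/17)/(7/17 + 1/17) = (7/17)/(8/17) = 7/8.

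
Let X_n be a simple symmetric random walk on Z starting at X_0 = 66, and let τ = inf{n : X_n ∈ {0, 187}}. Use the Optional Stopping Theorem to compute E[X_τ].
E[X_τ] = 66

X_n is a martingale and τ is a bounded-mean stopping time (indeed τ is finite a.s. with bounded expectation since the walk is in a bounded region). By the OST, E[X_τ] = E[X_0] = 66. Equivalently: E[X_τ] = 187 · P(hit 187 first) + 0 · P(hit 0 first) = 187 · (66/187) = 66.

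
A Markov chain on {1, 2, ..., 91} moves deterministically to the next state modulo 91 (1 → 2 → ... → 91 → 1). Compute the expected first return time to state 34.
E[T_34 | X_0 = 34] = 91

The chain cycles deterministically, so starting at state 34 it returns in exactly 91 steps. Equivalently, the stationary distribution is uniform π_j = 1/91 for every state j, so by Kac's formula E[T_34] = 1/π_34 = 91.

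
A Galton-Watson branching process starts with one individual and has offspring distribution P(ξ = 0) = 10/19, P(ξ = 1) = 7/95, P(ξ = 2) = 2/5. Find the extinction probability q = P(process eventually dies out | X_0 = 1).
q = 1

Mean offspring μ = 0·10/19 + 1·7/95 + 2·2/5 = 83/95 ≤ 1. For μ ≤ 1 with offspring not concentrated at 1, the Galton-Watson process goes extinct almost surely, so q = 1.
(Algebraic check: The pgf is f(s) = 10/19 + 7/95·s + 2/5·s². The extinction probability q is the smallest fixed point of f in [0, 1]. Setting s = f(s):
  2/5·s² + (7/95 − 1)·s + 10/19 = 0
  2/5·s² − (10/19 + 2/5)·s + 10/19 = 0
which factors as (s − 1)·(2/5·s − 10/19) = 0, giving roots s = 1 and s = (10/19)/(2/5) = 25/19. Since 25/19 ≥ 1, the smallest root in [0, 1] is s = 1.)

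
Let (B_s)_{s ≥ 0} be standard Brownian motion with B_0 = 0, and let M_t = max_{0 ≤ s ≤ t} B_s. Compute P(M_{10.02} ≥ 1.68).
P(M_{10.02} ≥ 1.68) = 2·P(B_{10.02} ≥ 1.68) = 2(1 − Φ(1.68/√10.02)) ≈ 0.5956

By the reflection principle for Brownian motion, P(M_t ≥ a) = 2 · P(B_t ≥ a) for a ≥ 0. Since B_t ~ N(0, t), P(B_t ≥ 1.68) = 1 − Φ(1.68/√t) = 1 − Φ(1.68/√10.02) = 1 − Φ(0.5307). So
  P(M_{10.02} ≥ 1.68) = 2(1 − Φ(0.5307)) ≈ 0.5956.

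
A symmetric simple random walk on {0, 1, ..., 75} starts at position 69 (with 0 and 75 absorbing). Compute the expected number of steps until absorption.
E[τ | X_0 = 69] = 414

Let v_k = E[τ | X_0 = k]. Boundary: v_0 = v_75 = 0. Recurrence: v_k = 1 + (v_{k-1} + v_{k+1})/2 for 1 ≤ k ≤ 74. The particular solution to v_k − (v_{k-1} + v_{k+1})/2 = 1 is v_k = −k^2. Adding homogeneous solution A + B k and matching boundaries gives v_k = k (75 − k). Substituting k = 69: v_69 = 69 · 6 = 414.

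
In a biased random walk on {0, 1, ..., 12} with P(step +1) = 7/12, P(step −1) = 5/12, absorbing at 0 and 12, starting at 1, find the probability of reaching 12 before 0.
P(hit 12 before 0) = (1 − (5/7)^1) / (1 − (5/7)^12) = 1977326743/6798573288

Let u_k denote P(reach 12 before 0 | start at k). Boundary: u_0 = 0, u_12 = 1. Recurrence: u_k = 7/12·u_{k+1} + 5/12·u_{k-1} for 1 ≤ k ≤ 11. Try u_k = A + B·r^k with r = q/p = (5/12)/(7/12) = 5/7. Substitution satisfies the recurrence; boundary conditions give:
  u_k = (1 − r^k) / (1 − r^N) = (1 − (5/7)^1) / (1 − (5/7)^12) = 1977326743/6798573288.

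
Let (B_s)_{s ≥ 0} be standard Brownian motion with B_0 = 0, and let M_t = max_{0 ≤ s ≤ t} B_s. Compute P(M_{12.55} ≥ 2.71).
P(M_{12.55} ≥ 2.71) = 2·P(B_{12.55} ≥ 2.71) = 2(1 − Φ(2.71/√12.55)) ≈ 0.4443

By the reflection principle for Brownian motion, P(M_t ≥ a) = 2 · P(B_t ≥ a) for a ≥ 0. Since B_t ~ N(0, t), P(B_t ≥ 2.71) = 1 − Φ(2.71/√t) = 1 − Φ(2.71/√12.55) = 1 − Φ(0.7650). So
  P(M_{12.55} ≥ 2.71) = 2(1 − Φ(0.7650)) ≈ 0.4443.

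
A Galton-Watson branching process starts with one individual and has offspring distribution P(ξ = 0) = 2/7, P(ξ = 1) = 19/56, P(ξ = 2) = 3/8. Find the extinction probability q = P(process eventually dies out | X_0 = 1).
q = 16/21

The pgf is f(s) = 2/7 + 19/56·s + 3/8·s². The extinction probability q is the smallest fixed point of f in [0, 1]. Setting s = f(s):
  3/8·s² + (19/56 − 1)·s + 2/7 = 0
  3/8·s² − (2/7 + 3/8)·s + 2/7 = 0
which factors as (s − 1)·(3/8·s − 2/7) = 0, giving roots s = 1 and s = (2/7)/(3/8) = 16/21.
Mean offspring μ = 19/56 + 2·3/8 = 61/56 > 1 (supercritical), so q < 1. The extinction probability is the smaller root: q = (2/7)/(3/8) = 16/21.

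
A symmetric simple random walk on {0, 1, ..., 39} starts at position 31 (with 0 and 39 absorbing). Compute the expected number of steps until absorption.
E[τ | X_0 = 31] = 248

Let v_k = E[τ | X_0 = k]. Boundary: v_0 = v_39 = 0. Recurrence: v_k = 1 + (v_{k-1} + v_{k+1})/2 for 1 ≤ k ≤ 38. The particular solution to v_k − (v_{k-1} + v_{k+1})/2 = 1 is v_k = −k^2. Adding homogeneous solution A + B k and matching boundaries gives v_k = k (39 − k). Substituting k = 31: v_31 = 31 · 8 = 248.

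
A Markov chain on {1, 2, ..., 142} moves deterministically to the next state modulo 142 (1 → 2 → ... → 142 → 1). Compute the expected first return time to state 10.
E[T_10 | X_0 = 10] = 142

The chain cycles deterministically, so starting at state 10 it returns in exactly 142 steps. Equivalently, the stationary distribution is uniform π_j = 1/142 for every state j, so by Kac's formula E[T_10] = 1/π_10 = 142.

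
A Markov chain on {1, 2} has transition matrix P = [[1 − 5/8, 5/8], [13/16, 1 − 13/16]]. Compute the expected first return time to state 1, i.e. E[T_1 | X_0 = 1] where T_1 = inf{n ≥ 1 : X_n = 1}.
E[T_1 | X_0 = 1] = 1/π_1 = 23/13

For an irreducible recurrent Markov chain with stationary distribution π, E[T_i | X_0 = i] = 1/π_i (Kac's formula). Here π_1 = (13/16)/(5/8 + 13/16) = (13/16)/(23/16) = 13/23, so E[T_1 | X_0 = 1] = 1/π_1 = (5/8 + 13/16)/(13/16) = (23/16)/(13/16) = 23/13.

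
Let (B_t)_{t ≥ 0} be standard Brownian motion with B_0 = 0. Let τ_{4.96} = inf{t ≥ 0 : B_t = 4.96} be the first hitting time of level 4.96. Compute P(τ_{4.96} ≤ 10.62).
P(τ_{4.96} ≤ 10.62) = 2(1 − Φ(4.96/√10.62)) = 2(1 − Φ(1.5220)) ≈ 0.1280

By the reflection principle for standard BM, P(τ_b ≤ t) = 2 · P(B_t ≥ b). Since B_t ~ N(0, t), P(B_t ≥ 4.96) = 1 − Φ(4.96/√t) = 1 − Φ(4.96/√10.62) = 1 − Φ(1.5220) ≈ 0.06400. Doubling: P(τ_{4.96} ≤ 10.62) ≈ 2 · 0.06400 = 0.12800 ≈ 0.1280.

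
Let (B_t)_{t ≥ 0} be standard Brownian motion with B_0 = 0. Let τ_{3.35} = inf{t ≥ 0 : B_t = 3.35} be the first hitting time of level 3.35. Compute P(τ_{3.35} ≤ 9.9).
P(τ_{3.35} ≤ 9.9) = 2(1 − Φ(3.35/√9.9)) = 2(1 − Φ(1.0647)) ≈ 0.2870

By the reflection principle for standard BM, P(τ_b ≤ t) = 2 · P(B_t ≥ b). Since B_t ~ N(0, t), P(B_t ≥ 3.35) = 1 − Φ(3.35/√t) = 1 − Φ(3.35/√9.9) = 1 − Φ(1.0647) ≈ 0.14351. Doubling: P(τ_{3.35} ≤ 9.9) ≈ 2 · 0.14351 = 0.28702 ≈ 0.2870.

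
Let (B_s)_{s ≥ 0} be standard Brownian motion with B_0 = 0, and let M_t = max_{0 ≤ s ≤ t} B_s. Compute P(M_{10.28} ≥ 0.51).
P(M_{10.28} ≥ 0.51) = 2·P(B_{10.28} ≥ 0.51) = 2(1 − Φ(0.51/√10.28)) ≈ 0.8736

By the reflection principle for Brownian motion, P(M_t ≥ a) = 2 · P(B_t ≥ a) for a ≥ 0. Since B_t ~ N(0, t), P(B_t ≥ 0.51) = 1 − Φ(0.51/√t) = 1 − Φ(0.51/√10.28) = 1 − Φ(0.1591). So
  P(M_{10.28} ≥ 0.51) = 2(1 − Φ(0.1591)) ≈ 0.8736.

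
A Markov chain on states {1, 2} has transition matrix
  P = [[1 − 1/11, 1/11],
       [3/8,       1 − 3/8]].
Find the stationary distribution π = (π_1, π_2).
π_1 = 33/41, π_2 = 8/41

Solve πP = π with π_1 + π_2 = 1. From πP = π: π_1 · (1 − 1/11) + π_2 · 3/8 = π_1 ⇒ π_2 · 3/8 = π_1 · 1/11 ⇒ π_2/π_1 = (1/11)/(3/8) = 8/33. Together with π_1 + π_2 = 1:
  π_1 = (3/8)/(1/11 + 3/8) = (3/8)/(41/88) = 33/41,
  π_2 = (1/11)/(1/11 + 3/8) = (1/11)/(41/88) = 8/41.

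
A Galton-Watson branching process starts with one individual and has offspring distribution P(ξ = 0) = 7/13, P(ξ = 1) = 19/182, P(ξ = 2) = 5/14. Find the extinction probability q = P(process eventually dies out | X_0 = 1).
q = 1

Mean offspring μ = 0·7/13 + 1·19/182 + 2·5/14 = 149/182 ≤ 1. For μ ≤ 1 with offspring not concentrated at 1, the Galton-Watson process goes extinct almost surely, so q = 1.
(Algebraic check: The pgf is f(s) = 7/13 + 19/182·s + 5/14·s². The extinction probability q is the smallest fixed point of f in [0, 1]. Setting s = f(s):
  5/14·s² + (19/182 − 1)·s + 7/13 = 0
  5/14·s² − (7/13 + 5/14)·s + 7/13 = 0
which factors as (s − 1)·(5/14·s − 7/13) = 0, giving roots s = 1 and s = (7/13)/(5/14) = 98/65. Since 98/65 ≥ 1, the smallest root in [0, 1] is s = 1.)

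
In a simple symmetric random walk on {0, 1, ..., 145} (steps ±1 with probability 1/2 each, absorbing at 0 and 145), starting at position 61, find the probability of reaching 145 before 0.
P(hit 145 before 0) = 61/145

Let u_k = P(hit 145 before 0 | start at k). Then u_0 = 0, u_145 = 1, and u_k = u_{k-1}/2 + u_{k+1}/2 for 1 ≤ k ≤ 144. This harmonic recurrence is solved by u_k = k/145, giving u_61 = 61/145.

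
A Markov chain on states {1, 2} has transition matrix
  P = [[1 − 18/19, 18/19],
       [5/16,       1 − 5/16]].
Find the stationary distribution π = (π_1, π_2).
π_1 = 95/383, π_2 = 288/383

Solve πP = π with π_1 + π_2 = 1. From πP = π: π_1 · (1 − 18/19) + π_2 · 5/16 = π_1 ⇒ π_2 · 5/16 = π_1 · 18/19 ⇒ π_2/π_1 = (18/19)/(5/16) = 288/95. Together with π_1 + π_2 = 1:
  π_1 = (5/16)/(18/19 + 5/16) = (5/16)/(383/304) = 95/383,
  π_2 = (18/19)/(18/19 + 5/16) = (18/19)/(383/304) = 288/383.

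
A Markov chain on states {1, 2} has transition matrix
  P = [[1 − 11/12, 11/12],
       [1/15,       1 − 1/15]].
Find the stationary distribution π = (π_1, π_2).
π_1 = 4/59, π_2 = 55/59

Solve πP = π with π_1 + π_2 = 1. From πP = π: π_1 · (1 − 11/12) + π_2 · 1/15 = π_1 ⇒ π_2 · 1/15 = π_1 · 11/12 ⇒ π_2/π_1 = (11/12)/(1/15) = 55/4. Together with π_1 + π_2 = 1:
  π_1 = (1/15)/(11/12 + 1/15) = (1/15)/(59/60) = 4/59,
  π_2 = (11/12)/(11/12 + 1/15) = (11/12)/(59/60) = 55/59.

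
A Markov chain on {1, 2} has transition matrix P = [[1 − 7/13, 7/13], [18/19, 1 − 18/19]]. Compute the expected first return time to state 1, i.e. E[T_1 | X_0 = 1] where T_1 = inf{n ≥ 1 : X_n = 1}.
E[T_1 | X_0 = 1] = 1/π_1 = 367/234

For an irreducible recurrent Markov chain with stationary distribution π, E[T_i | X_0 = i] = 1/π_i (Kac's formula). Here π_1 = (18/19)/(7/13 + 18/19) = (18/19)/(367/247) = 234/367, so E[T_1 | X_0 = 1] = 1/π_1 = (7/13 + 18/19)/(18/19) = (367/247)/(18/19) = 367/234.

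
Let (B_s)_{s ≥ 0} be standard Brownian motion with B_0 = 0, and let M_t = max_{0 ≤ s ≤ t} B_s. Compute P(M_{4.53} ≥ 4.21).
P(M_{4.53} ≥ 4.21) = 2·P(B_{4.53} ≥ 4.21) = 2(1 − Φ(4.21/√4.53)) ≈ 0.0479

By the reflection principle for Brownian motion, P(M_t ≥ a) = 2 · P(B_t ≥ a) for a ≥ 0. Since B_t ~ N(0, t), P(B_t ≥ 4.21) = 1 − Φ(4.21/√t) = 1 − Φ(4.21/√4.53) = 1 − Φ(1.9780). So
  P(M_{4.53} ≥ 4.21) = 2(1 − Φ(1.9780)) ≈ 0.0479.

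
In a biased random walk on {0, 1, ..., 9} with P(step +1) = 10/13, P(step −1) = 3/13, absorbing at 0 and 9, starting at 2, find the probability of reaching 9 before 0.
P(hit 9 before 0) = (1 − (3/10)^2) / (1 − (3/10)^9) = 130000000/142854331

Let u_k denote P(reach 9 before 0 | start at k). Boundary: u_0 = 0, u_9 = 1. Recurrence: u_k = 10/13·u_{k+1} + 3/13·u_{k-1} for 1 ≤ k ≤ 8. Try u_k = A + B·r^k with r = q/p = (3/13)/(10/13) = 3/10. Substitution satisfies the recurrence; boundary conditions give:
  u_k = (1 − r^k) / (1 − r^N) = (1 − (3/10)^2) / (1 − (3/10)^9) = 130000000/142854331.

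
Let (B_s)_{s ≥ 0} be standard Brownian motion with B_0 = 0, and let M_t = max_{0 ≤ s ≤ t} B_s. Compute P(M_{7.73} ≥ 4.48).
P(M_{7.73} ≥ 4.48) = 2·P(B_{7.73} ≥ 4.48) = 2(1 − Φ(4.48/√7.73)) ≈ 0.1071

By the reflection principle for Brownian motion, P(M_t ≥ a) = 2 · P(B_t ≥ a) for a ≥ 0. Since B_t ~ N(0, t), P(B_t ≥ 4.48) = 1 − Φ(4.48/√t) = 1 − Φ(4.48/√7.73) = 1 − Φ(1.6113). So
  P(M_{7.73} ≥ 4.48) = 2(1 − Φ(1.6113)) ≈ 0.1071.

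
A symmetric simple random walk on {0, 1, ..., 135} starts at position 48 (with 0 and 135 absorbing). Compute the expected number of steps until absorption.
E[τ | X_0 = 48] = 4176

Let v_k = E[τ | X_0 = k]. Boundary: v_0 = v_135 = 0. Recurrence: v_k = 1 + (v_{k-1} + v_{k+1})/2 for 1 ≤ k ≤ 134. The particular solution to v_k − (v_{k-1} + v_{k+1})/2 = 1 is v_k = −k^2. Adding homogeneous solution A + B k and matching boundaries gives v_k = k (135 − k). Substituting k = 48: v_48 = 48 · 87 = 4176.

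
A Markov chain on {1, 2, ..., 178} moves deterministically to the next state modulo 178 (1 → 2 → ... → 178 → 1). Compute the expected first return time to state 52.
E[T_52 | X_0 = 52] = 178

The chain cycles deterministically, so starting at state 52 it returns in exactly 178 steps. Equivalently, the stationary distribution is uniform π_j = 1/178 for every state j, so by Kac's formula E[T_52] = 1/π_52 = 178.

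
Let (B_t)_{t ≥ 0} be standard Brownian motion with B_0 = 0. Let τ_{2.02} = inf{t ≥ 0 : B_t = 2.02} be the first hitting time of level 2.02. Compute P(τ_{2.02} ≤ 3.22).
P(τ_{2.02} ≤ 3.22) = 2(1 − Φ(2.02/√3.22)) = 2(1 − Φ(1.1257)) ≈ 0.2603

By the reflection principle for standard BM, P(τ_b ≤ t) = 2 · P(B_t ≥ b). Since B_t ~ N(0, t), P(B_t ≥ 2.02) = 1 − Φ(2.02/√t) = 1 − Φ(2.02/√3.22) = 1 − Φ(1.1257) ≈ 0.13015. Doubling: P(τ_{2.02} ≤ 3.22) ≈ 2 · 0.13015 = 0.26030 ≈ 0.2603.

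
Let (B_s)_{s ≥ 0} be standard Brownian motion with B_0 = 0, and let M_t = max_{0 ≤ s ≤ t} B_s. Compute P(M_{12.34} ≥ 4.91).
P(M_{12.34} ≥ 4.91) = 2·P(B_{12.34} ≥ 4.91) = 2(1 − Φ(4.91/√12.34)) ≈ 0.1622

By the reflection principle for Brownian motion, P(M_t ≥ a) = 2 · P(B_t ≥ a) for a ≥ 0. Since B_t ~ N(0, t), P(B_t ≥ 4.91) = 1 − Φ(4.91/√t) = 1 − Φ(4.91/√12.34) = 1 − Φ(1.3977). So
  P(M_{12.34} ≥ 4.91) = 2(1 − Φ(1.3977)) ≈ 0.1622.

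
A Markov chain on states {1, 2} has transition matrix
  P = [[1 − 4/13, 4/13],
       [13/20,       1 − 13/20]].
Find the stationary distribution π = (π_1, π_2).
π_1 = 169/249, π_2 = 80/249

Solve πP = π with π_1 + π_2 = 1. From πP = π: π_1 · (1 − 4/13) + π_2 · 13/20 = π_1 ⇒ π_2 · 13/20 = π_1 · 4/13 ⇒ π_2/π_1 = (4/13)/(13/20) = 80/169. Together with π_1 + π_2 = 1:
  π_1 = (13/20)/(4/13 + 13/20) = (13/20)/(249/260) = 169/249,
  π_2 = (4/13)/(4/13 + 13/20) = (4/13)/(249/260) = 80/249.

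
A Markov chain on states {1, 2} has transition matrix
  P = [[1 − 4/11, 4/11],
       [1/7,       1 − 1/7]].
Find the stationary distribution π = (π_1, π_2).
π_1 = 11/39, π_2 = 28/39

Solve πP = π with π_1 + π_2 = 1. From πP = π: π_1 · (1 − 4/11) + π_2 · 1/7 = π_1 ⇒ π_2 · 1/7 = π_1 · 4/11 ⇒ π_2/π_1 = (4/11)/(1/7) = 28/11. Together with π_1 + π_2 = 1:
  π_1 = (1/7)/(4/11 + 1/7) = (1/7)/(39/77) = 11/39,
  π_2 = (4/11)/(4/11 + 1/7) = (4/11)/(39/77) = 28/39.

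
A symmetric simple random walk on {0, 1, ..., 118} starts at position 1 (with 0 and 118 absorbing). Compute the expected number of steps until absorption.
E[τ | X_0 = 1] = 117

Let v_k = E[τ | X_0 = k]. Boundary: v_0 = v_118 = 0. Recurrence: v_k = 1 + (v_{k-1} + v_{k+1})/2 for 1 ≤ k ≤ 117. The particular solution to v_k − (v_{k-1} + v_{k+1})/2 = 1 is v_k = −k^2. Adding homogeneous solution A + B k and matching boundaries gives v_k = k (118 − k). Substituting k = 1: v_1 = 1 · 117 = 117.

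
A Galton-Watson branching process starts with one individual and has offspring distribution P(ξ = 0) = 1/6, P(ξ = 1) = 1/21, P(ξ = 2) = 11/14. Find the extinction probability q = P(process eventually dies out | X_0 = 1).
q = 7/33

The pgf is f(s) = 1/6 + 1/21·s + 11/14·s². The extinction probability q is the smallest fixed point of f in [0, 1]. Setting s = f(s):
  11/14·s² + (1/21 − 1)·s + 1/6 = 0
  11/14·s² − (1/6 + 11/14)·s + 1/6 = 0
which factors as (s − 1)·(11/14·s − 1/6) = 0, giving roots s = 1 and s = (1/6)/(11/14) = 7/33.
Mean offspring μ = 1/21 + 2·11/14 = 34/21 > 1 (supercritical), so q < 1. The extinction probability is the smaller root: q = (1/6)/(11/14) = 7/33.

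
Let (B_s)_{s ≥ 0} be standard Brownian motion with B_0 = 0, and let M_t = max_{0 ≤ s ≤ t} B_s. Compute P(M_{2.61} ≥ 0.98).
P(M_{2.61} ≥ 0.98) = 2·P(B_{2.61} ≥ 0.98) = 2(1 − Φ(0.98/√2.61)) ≈ 0.5441

By the reflection principle for Brownian motion, P(M_t ≥ a) = 2 · P(B_t ≥ a) for a ≥ 0. Since B_t ~ N(0, t), P(B_t ≥ 0.98) = 1 − Φ(0.98/√t) = 1 − Φ(0.98/√2.61) = 1 − Φ(0.6066). So
  P(M_{2.61} ≥ 0.98) = 2(1 − Φ(0.6066)) ≈ 0.5441.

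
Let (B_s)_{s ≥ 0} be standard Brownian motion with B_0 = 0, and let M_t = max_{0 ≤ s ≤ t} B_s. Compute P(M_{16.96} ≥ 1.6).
P(M_{16.96} ≥ 1.6) = 2·P(B_{16.96} ≥ 1.6) = 2(1 − Φ(1.6/√16.96)) ≈ 0.6976

By the reflection principle for Brownian motion, P(M_t ≥ a) = 2 · P(B_t ≥ a) for a ≥ 0. Since B_t ~ N(0, t), P(B_t ≥ 1.6) = 1 − Φ(1.6/√t) = 1 − Φ(1.6/√16.96) = 1 − Φ(0.3885). So
  P(M_{16.96} ≥ 1.6) = 2(1 − Φ(0.3885)) ≈ 0.6976.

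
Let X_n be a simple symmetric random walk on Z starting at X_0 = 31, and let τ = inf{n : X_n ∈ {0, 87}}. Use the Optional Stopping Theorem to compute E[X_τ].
E[X_τ] = 31

X_n is a martingale and τ is a bounded-mean stopping time (indeed τ is finite a.s. with bounded expectation since the walk is in a bounded region). By the OST, E[X_τ] = E[X_0] = 31. Equivalently: E[X_τ] = 87 · P(hit 87 first) + 0 · P(hit 0 first) = 87 · (31/87) = 31.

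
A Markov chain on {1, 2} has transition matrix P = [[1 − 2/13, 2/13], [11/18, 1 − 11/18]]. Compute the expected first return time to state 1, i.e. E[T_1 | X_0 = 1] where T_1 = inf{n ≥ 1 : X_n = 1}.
E[T_1 | X_0 = 1] = 1/π_1 = 179/143

For an irreducible recurrent Markov chain with stationary distribution π, E[T_i | X_0 = i] = 1/π_i (Kac's formula). Here π_1 = (11/18)/(2/13 + 11/18) = (11/18)/(179/234) = 143/179, so E[T_1 | X_0 = 1] = 1/π_1 = (2/13 + 11/18)/(11/18) = (179/234)/(11/18) = 179/143.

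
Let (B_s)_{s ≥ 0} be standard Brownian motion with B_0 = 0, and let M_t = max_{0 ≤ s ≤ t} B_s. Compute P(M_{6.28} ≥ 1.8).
P(M_{6.28} ≥ 1.8) = 2·P(B_{6.28} ≥ 1.8) = 2(1 − Φ(1.8/√6.28)) ≈ 0.4726

By the reflection principle for Brownian motion, P(M_t ≥ a) = 2 · P(B_t ≥ a) for a ≥ 0. Since B_t ~ N(0, t), P(B_t ≥ 1.8) = 1 − Φ(1.8/√t) = 1 − Φ(1.8/√6.28) = 1 − Φ(0.7183). So
  P(M_{6.28} ≥ 1.8) = 2(1 − Φ(0.7183)) ≈ 0.4726.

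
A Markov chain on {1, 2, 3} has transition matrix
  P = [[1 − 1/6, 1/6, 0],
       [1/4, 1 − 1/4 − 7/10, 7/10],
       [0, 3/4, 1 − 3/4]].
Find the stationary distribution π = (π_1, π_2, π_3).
π = (45/103, 30/103, 28/103)

This is a birth-death chain on three states, which satisfies detailed balance: π_1 · P_{12} = π_2 · P_{21} and π_2 · P_{23} = π_3 · P_{32}.
From π_1 · 1/6 = π_2 · 1/4: π_2/π_1 = (1/6)/(1/4) = 2/3.
From π_2 · 7/10 = π_3 · 3/4: π_3/π_2 = (7/10)/(3/4) = 14/15.
Take π_1 proportional to 1; then unnormalized π = (1, 2/3, 28/45). Normalize by dividing by the sum 103/45:
  π = (45/103, 30/103, 28/103).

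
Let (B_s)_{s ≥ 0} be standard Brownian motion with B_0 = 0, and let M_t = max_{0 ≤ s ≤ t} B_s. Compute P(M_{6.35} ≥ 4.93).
P(M_{6.35} ≥ 4.93) = 2·P(B_{6.35} ≥ 4.93) = 2(1 − Φ(4.93/√6.35)) ≈ 0.0504

By the reflection principle for Brownian motion, P(M_t ≥ a) = 2 · P(B_t ≥ a) for a ≥ 0. Since B_t ~ N(0, t), P(B_t ≥ 4.93) = 1 − Φ(4.93/√t) = 1 − Φ(4.93/√6.35) = 1 − Φ(1.9564). So
  P(M_{6.35} ≥ 4.93) = 2(1 − Φ(1.9564)) ≈ 0.0504.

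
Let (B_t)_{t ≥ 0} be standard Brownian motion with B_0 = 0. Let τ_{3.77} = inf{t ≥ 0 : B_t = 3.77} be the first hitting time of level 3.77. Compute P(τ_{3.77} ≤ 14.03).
P(τ_{3.77} ≤ 14.03) = 2(1 − Φ(3.77/√14.03)) = 2(1 − Φ(1.0065)) ≈ 0.3142

By the reflection principle for standard BM, P(τ_b ≤ t) = 2 · P(B_t ≥ b). Since B_t ~ N(0, t), P(B_t ≥ 3.77) = 1 − Φ(3.77/√t) = 1 − Φ(3.77/√14.03) = 1 − Φ(1.0065) ≈ 0.15709. Doubling: P(τ_{3.77} ≤ 14.03) ≈ 2 · 0.15709 = 0.31418 ≈ 0.3142.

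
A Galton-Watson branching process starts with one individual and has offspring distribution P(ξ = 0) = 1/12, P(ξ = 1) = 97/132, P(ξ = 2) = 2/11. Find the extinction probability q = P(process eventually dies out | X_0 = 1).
q = 11/24

The pgf is f(s) = 1/12 + 97/132·s + 2/11·s². The extinction probability q is the smallest fixed point of f in [0, 1]. Setting s = f(s):
  2/11·s² + (97/132 − 1)·s + 1/12 = 0
  2/11·s² − (1/12 + 2/11)·s + 1/12 = 0
which factors as (s − 1)·(2/11·s − 1/12) = 0, giving roots s = 1 and s = (1/12)/(2/11) = 11/24.
Mean offspring μ = 97/132 + 2·2/11 = 145/132 > 1 (supercritical), so q < 1. The extinction probability is the smaller root: q = (1/12)/(2/11) = 11/24.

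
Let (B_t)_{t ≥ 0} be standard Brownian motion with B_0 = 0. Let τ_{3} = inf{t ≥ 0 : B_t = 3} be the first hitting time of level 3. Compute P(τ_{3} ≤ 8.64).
P(τ_{3} ≤ 8.64) = 2(1 − Φ(3/√8.64)) = 2(1 − Φ(1.0206)) ≈ 0.3074

By the reflection principle for standard BM, P(τ_b ≤ t) = 2 · P(B_t ≥ b). Since B_t ~ N(0, t), P(B_t ≥ 3) = 1 − Φ(3/√t) = 1 − Φ(3/√8.64) = 1 − Φ(1.0206) ≈ 0.15372. Doubling: P(τ_{3} ≤ 8.64) ≈ 2 · 0.15372 = 0.30744 ≈ 0.3074.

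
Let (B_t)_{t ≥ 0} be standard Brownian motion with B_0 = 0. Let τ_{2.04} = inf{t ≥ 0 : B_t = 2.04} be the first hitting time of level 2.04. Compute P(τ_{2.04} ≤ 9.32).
P(τ_{2.04} ≤ 9.32) = 2(1 − Φ(2.04/√9.32)) = 2(1 − Φ(0.6682)) ≈ 0.5040

By the reflection principle for standard BM, P(τ_b ≤ t) = 2 · P(B_t ≥ b). Since B_t ~ N(0, t), P(B_t ≥ 2.04) = 1 − Φ(2.04/√t) = 1 − Φ(2.04/√9.32) = 1 − Φ(0.6682) ≈ 0.25200. Doubling: P(τ_{2.04} ≤ 9.32) ≈ 2 · 0.25200 = 0.50400 ≈ 0.5040.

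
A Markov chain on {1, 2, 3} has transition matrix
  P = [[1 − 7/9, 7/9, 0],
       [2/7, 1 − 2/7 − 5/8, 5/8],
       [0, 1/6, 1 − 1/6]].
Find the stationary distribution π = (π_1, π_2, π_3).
π = (72/1003, 196/1003, 735/1003)

This is a birth-death chain on three states, which satisfies detailed balance: π_1 · P_{12} = π_2 · P_{21} and π_2 · P_{23} = π_3 · P_{32}.
From π_1 · 7/9 = π_2 · 2/7: π_2/π_1 = (7/9)/(2/7) = 49/18.
From π_2 · 5/8 = π_3 · 1/6: π_3/π_2 = (5/8)/(1/6) = 15/4.
Take π_1 proportional to 1; then unnormalized π = (1, 49/18, 245/24). Normalize by dividing by the sum 1003/72:
  π = (72/1003, 196/1003, 735/1003).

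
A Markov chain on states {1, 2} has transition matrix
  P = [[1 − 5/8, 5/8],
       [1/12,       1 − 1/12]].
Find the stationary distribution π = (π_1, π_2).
π_1 = 2/17, π_2 = 15/17

Solve πP = π with π_1 + π_2 = 1. From πP = π: π_1 · (1 − 5/8) + π_2 · 1/12 = π_1 ⇒ π_2 · 1/12 = π_1 · 5/8 ⇒ π_2/π_1 = (5/8)/(1/12) = 15/2. Together with π_1 + π_2 = 1:
  π_1 = (1/12)/(5/8 + 1/12) = (1/12)/(17/24) = 2/17,
  π_2 = (5/8)/(5/8 + 1/12) = (5/8)/(17/24) = 15/17.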